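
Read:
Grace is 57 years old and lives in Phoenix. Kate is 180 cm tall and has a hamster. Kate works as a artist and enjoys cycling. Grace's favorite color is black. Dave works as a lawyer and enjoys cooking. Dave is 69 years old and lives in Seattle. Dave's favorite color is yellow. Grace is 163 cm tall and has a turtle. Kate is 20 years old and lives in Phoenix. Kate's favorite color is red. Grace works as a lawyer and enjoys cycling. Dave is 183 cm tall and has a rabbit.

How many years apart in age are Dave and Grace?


69 vs 57, diff = 12

12


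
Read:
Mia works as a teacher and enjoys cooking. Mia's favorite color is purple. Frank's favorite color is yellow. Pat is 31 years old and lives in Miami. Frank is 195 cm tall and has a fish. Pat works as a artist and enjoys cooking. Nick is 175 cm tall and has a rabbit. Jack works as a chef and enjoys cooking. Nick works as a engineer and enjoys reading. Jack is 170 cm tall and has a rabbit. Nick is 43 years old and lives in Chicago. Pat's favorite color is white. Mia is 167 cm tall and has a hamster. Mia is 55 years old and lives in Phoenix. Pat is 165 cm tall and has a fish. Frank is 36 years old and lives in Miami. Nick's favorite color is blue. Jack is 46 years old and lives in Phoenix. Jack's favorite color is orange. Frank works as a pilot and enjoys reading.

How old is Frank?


Frank is 36 years old

36


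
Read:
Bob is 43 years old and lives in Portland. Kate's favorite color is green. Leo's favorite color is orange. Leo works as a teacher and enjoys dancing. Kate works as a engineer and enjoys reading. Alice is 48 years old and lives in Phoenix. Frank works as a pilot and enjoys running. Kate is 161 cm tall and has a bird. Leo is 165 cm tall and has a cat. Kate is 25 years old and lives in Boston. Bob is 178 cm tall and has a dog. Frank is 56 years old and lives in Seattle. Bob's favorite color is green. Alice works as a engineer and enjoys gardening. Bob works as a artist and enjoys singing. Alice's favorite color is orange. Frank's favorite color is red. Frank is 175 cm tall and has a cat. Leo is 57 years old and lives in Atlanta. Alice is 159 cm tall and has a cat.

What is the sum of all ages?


43+56+25+57+48 = 229

229


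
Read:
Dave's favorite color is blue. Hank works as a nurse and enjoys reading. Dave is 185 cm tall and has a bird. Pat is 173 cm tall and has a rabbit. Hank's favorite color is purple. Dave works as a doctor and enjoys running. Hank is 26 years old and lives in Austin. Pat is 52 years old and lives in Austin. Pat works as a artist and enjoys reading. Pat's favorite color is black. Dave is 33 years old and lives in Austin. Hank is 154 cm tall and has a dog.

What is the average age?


Sum=111, n=3, avg=37

37


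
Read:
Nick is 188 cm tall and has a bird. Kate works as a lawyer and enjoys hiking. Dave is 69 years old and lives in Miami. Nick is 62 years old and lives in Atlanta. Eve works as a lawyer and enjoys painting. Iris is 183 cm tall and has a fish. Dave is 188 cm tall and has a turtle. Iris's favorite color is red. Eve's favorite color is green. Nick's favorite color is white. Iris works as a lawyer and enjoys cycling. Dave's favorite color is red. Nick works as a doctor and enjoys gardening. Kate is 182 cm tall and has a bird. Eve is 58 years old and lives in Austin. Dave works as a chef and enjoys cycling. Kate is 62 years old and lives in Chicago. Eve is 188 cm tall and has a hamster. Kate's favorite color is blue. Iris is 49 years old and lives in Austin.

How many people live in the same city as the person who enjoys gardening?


Person with hobby gardening is Nick, city Atlanta. Count = 1

1


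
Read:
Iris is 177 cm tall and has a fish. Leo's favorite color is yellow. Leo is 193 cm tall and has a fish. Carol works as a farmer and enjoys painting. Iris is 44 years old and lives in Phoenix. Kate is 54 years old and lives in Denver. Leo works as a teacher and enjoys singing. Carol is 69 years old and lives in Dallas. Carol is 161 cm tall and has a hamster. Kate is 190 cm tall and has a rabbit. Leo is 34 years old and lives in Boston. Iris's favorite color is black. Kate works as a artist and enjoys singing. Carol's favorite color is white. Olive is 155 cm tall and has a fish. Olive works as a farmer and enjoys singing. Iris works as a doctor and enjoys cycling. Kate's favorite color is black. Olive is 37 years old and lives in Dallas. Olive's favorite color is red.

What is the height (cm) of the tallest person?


Tallest: Leo at 193 cm

193


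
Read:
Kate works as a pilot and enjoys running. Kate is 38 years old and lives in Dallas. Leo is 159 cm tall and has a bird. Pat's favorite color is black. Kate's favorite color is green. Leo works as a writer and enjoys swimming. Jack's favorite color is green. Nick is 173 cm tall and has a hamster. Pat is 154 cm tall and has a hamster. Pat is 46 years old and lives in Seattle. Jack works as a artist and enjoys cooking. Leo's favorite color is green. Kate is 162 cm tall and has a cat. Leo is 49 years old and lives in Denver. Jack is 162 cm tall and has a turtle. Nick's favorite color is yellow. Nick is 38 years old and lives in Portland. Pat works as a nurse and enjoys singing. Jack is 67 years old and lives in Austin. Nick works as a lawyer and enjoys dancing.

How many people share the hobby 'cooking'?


Count: 1

1


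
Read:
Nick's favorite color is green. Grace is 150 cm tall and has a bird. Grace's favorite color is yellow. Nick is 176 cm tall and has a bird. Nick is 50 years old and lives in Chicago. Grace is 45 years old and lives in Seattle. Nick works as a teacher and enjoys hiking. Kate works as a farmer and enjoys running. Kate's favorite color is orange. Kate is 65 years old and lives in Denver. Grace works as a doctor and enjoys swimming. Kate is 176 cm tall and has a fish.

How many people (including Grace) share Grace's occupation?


Grace is a doctor. Count = 1

1


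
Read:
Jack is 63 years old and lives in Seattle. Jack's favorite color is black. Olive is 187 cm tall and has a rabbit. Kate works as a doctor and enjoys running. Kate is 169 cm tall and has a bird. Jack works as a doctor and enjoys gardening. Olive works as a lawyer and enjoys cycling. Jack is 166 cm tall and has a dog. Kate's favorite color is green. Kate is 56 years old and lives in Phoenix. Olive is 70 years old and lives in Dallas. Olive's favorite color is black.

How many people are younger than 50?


Filter: 0

0


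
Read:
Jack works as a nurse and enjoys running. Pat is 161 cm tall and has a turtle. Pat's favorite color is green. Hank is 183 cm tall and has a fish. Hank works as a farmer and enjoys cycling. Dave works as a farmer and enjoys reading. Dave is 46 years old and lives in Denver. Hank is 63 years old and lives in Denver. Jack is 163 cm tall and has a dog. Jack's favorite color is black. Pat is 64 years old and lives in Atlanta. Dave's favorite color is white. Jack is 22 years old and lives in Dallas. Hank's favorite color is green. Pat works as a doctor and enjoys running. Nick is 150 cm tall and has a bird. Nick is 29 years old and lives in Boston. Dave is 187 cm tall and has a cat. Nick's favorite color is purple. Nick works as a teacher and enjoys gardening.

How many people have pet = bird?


Count: 1

1


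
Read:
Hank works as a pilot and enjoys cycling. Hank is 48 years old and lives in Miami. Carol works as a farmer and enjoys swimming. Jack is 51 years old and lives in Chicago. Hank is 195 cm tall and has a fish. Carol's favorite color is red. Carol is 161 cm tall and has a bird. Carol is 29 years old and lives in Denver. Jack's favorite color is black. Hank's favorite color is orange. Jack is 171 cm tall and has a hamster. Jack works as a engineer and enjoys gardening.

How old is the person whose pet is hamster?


Person with pet=hamster is Jack, age 51

51


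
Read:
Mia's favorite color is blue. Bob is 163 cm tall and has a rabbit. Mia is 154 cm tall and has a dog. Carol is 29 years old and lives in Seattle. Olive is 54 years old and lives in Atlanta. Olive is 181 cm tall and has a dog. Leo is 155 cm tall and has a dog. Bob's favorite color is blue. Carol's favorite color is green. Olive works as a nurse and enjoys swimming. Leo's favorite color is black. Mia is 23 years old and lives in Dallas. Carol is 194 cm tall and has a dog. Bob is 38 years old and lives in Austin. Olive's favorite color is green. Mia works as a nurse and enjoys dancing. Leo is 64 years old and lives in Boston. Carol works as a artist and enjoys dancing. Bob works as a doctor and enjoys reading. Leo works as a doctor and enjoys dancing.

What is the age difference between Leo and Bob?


|64 - 38| = 26

26


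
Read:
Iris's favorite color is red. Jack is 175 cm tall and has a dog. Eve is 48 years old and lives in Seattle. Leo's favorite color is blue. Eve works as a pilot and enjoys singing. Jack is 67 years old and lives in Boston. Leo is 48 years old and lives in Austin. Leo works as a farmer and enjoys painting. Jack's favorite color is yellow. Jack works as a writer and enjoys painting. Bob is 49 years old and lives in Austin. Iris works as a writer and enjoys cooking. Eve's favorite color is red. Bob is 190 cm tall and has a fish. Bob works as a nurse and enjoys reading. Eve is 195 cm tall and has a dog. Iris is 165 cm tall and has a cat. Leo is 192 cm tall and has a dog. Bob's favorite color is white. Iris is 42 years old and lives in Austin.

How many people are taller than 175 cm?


Taller than 175: 3

3


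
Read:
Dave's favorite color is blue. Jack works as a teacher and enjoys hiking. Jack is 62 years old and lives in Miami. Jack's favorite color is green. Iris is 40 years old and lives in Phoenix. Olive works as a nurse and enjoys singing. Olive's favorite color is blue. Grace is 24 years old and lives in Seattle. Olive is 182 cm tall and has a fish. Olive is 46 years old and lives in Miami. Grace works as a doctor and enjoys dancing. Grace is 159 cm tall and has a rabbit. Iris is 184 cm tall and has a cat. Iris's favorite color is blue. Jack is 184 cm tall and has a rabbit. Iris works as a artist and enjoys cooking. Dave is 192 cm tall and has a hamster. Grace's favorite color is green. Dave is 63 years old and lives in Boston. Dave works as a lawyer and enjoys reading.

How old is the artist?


The artist is Iris, age 40

40


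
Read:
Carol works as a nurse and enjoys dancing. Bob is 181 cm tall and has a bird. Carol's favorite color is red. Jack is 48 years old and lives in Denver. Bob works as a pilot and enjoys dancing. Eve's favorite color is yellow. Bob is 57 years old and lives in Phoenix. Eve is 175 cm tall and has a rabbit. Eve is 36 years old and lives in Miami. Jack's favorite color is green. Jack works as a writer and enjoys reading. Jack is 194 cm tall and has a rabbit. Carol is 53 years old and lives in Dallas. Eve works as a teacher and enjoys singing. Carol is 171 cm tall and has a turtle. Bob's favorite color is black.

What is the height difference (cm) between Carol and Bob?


|171 - 181| = 10

10


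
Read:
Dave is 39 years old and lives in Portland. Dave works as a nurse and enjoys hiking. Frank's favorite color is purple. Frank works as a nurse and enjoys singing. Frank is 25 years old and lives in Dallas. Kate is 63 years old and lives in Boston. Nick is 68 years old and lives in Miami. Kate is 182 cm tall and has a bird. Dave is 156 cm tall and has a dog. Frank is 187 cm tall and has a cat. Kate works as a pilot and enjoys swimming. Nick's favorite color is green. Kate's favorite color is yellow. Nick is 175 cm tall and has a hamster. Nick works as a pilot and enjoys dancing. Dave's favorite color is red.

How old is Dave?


Dave is 39 years old

39


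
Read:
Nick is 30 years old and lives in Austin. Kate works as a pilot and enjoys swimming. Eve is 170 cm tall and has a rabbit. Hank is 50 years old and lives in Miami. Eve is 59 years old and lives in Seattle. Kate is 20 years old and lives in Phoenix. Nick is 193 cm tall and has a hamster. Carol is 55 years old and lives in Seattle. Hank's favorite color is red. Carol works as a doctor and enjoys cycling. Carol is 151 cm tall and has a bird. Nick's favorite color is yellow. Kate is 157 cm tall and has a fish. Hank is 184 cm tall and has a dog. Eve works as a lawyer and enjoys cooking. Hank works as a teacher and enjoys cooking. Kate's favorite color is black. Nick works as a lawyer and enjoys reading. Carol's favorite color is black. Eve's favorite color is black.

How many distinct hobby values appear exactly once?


Unique hobby values: 3

3


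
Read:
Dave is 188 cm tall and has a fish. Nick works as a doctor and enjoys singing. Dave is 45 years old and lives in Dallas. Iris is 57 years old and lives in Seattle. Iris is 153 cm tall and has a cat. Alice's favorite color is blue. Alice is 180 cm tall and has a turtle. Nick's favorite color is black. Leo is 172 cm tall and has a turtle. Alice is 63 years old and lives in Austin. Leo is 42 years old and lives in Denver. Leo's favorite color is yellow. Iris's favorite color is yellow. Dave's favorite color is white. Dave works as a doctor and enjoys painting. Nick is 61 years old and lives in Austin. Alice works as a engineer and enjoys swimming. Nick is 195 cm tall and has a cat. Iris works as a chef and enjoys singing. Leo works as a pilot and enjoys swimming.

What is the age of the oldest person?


Oldest: Alice at 63

63


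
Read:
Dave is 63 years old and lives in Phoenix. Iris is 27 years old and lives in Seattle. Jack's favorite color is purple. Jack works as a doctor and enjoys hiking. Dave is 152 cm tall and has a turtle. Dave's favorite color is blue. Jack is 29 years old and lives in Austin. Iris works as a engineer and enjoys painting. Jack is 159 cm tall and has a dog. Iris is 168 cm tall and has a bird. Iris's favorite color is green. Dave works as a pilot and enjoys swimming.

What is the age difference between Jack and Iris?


|29 - 27| = 2

2


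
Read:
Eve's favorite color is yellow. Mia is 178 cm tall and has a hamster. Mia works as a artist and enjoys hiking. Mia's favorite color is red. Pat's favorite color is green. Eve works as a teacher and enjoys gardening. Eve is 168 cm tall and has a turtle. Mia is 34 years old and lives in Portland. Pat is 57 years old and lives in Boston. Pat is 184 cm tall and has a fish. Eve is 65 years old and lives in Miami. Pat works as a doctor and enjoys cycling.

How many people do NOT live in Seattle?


Not in Seattle: 3

3


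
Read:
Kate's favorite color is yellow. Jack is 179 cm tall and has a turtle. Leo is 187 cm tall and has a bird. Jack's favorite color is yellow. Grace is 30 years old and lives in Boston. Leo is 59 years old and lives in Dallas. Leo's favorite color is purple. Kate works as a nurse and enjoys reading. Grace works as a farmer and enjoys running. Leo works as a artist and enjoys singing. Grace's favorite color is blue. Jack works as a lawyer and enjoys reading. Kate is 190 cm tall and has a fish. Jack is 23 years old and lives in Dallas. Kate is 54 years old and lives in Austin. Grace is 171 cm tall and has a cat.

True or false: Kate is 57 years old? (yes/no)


Kate is actually 54. no

no


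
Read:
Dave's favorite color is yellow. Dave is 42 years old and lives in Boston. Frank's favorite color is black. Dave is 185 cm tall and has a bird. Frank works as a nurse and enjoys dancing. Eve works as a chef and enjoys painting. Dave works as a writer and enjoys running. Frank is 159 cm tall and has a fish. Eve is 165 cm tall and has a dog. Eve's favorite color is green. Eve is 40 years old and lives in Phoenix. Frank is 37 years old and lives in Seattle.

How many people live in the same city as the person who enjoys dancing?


Person with hobby dancing is Frank, city Seattle. Count = 1

1


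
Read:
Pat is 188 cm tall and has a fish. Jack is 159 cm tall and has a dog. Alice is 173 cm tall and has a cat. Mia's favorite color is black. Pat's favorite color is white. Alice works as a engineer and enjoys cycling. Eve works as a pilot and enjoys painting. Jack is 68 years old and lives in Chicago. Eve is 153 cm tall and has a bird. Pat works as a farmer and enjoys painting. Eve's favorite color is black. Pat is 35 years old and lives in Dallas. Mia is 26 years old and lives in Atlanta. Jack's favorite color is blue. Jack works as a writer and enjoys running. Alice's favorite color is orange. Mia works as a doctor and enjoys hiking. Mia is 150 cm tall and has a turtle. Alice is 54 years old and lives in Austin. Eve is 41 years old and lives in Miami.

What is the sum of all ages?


35+41+54+68+26 = 224

224


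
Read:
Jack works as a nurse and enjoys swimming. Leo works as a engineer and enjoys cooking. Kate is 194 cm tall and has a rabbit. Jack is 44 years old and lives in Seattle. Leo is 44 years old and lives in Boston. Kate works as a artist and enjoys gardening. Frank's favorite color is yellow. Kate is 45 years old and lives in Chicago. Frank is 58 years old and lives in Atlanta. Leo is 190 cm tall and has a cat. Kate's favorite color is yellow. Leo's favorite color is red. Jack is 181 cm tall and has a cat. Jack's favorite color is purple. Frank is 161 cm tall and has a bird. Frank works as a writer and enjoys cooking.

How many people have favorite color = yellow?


Count: 2

2


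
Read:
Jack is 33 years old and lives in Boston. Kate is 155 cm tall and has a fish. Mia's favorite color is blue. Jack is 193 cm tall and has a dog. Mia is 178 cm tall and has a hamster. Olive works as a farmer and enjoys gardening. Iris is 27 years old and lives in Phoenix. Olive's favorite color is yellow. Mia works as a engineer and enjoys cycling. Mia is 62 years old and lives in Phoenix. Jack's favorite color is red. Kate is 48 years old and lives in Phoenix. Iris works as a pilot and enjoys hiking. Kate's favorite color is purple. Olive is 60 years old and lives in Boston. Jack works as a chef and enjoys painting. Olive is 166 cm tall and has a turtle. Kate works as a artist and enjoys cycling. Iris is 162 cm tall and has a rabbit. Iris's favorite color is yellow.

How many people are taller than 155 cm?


Taller than 155: 4

4


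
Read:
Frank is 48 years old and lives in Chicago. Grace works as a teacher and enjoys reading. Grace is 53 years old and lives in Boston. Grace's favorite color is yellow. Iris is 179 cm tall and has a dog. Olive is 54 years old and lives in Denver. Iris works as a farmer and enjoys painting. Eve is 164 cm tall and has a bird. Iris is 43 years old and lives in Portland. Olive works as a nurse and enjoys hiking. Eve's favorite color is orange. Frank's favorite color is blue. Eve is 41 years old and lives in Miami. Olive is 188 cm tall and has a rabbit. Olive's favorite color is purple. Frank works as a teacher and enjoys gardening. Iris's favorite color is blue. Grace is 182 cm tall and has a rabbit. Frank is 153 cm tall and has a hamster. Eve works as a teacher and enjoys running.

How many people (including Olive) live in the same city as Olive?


Olive lives in Denver. Count = 1

1


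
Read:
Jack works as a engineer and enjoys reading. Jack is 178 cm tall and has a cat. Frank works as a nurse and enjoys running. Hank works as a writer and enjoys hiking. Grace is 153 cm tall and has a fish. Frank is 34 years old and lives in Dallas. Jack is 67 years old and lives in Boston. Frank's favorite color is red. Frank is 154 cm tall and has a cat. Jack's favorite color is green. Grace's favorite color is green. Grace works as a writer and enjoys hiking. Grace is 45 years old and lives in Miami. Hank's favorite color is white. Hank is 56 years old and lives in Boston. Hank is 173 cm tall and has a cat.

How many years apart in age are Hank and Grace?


56 vs 45, diff = 11

11


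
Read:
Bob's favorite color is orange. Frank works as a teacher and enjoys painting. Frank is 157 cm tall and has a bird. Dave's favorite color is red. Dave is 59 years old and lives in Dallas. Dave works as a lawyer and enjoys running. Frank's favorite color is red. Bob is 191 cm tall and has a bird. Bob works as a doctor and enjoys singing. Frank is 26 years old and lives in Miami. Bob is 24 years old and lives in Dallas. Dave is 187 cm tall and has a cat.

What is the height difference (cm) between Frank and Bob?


|157 - 191| = 34

34


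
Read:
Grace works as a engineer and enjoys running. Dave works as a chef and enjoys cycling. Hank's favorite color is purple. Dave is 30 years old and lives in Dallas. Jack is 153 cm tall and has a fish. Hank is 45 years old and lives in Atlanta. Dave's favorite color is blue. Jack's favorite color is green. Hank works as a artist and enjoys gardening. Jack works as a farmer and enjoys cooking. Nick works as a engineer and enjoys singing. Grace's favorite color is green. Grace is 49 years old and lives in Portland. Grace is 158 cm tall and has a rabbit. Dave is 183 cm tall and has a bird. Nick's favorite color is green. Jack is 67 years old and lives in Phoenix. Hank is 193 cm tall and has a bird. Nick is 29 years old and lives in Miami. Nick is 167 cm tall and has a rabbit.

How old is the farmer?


The farmer is Jack, age 67

67


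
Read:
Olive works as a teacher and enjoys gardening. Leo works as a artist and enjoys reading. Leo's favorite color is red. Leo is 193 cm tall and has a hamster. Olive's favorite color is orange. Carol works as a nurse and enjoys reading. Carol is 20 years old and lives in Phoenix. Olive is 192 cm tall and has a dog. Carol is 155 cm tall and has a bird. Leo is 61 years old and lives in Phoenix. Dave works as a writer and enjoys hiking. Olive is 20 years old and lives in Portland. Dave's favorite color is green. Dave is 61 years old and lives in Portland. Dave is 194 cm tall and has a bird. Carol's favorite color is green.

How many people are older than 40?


Filter: 2

2


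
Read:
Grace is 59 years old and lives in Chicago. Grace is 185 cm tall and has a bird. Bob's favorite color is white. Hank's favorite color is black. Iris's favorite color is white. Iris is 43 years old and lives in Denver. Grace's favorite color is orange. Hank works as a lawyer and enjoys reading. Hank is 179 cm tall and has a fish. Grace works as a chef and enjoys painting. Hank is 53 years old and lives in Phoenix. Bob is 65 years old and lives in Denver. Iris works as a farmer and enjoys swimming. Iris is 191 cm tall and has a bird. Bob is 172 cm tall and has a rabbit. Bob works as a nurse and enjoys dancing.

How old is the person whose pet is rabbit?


Person with pet=rabbit is Bob, age 65

65


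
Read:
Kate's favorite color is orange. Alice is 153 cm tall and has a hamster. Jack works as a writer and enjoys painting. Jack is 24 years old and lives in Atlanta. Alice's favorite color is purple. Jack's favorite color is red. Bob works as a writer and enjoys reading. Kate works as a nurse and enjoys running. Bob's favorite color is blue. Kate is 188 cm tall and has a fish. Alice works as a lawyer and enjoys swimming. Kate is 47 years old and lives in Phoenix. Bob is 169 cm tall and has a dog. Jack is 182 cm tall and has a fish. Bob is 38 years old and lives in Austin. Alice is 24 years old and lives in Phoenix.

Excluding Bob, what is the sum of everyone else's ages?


Sum (excluding Bob): 95

95


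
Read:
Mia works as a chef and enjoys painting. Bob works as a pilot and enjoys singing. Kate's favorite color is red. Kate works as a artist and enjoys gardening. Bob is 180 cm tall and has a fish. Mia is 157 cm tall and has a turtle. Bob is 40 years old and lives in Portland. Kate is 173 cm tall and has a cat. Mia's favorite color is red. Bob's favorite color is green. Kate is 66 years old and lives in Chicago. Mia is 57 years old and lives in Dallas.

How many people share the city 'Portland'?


Count: 1

1


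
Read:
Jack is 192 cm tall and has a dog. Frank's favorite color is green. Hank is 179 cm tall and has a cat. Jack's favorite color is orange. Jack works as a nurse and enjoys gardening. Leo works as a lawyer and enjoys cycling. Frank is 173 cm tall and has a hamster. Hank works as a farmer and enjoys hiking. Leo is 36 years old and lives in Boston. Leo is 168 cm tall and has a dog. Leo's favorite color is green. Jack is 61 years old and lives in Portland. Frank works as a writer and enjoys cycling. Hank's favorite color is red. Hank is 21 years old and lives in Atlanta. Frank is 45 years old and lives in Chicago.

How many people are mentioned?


People: Jack, Frank, Hank, Leo. Count = 4

4


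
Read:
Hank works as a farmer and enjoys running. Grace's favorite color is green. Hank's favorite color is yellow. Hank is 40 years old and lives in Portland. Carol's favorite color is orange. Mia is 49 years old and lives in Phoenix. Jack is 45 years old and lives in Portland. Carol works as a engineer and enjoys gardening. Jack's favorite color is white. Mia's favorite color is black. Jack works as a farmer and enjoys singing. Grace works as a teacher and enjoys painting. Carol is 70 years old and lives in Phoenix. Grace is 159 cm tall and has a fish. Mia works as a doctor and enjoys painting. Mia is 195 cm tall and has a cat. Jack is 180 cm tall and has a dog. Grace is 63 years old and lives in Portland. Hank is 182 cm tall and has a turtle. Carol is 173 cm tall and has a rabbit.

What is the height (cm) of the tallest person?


Tallest: Mia at 195 cm

195


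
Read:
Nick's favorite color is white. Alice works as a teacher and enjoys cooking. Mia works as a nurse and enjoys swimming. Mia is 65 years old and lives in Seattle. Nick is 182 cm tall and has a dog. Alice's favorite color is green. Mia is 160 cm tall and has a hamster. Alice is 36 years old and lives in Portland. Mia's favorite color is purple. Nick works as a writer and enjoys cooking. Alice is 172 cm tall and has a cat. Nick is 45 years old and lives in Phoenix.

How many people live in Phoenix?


Count in Phoenix: 1

1


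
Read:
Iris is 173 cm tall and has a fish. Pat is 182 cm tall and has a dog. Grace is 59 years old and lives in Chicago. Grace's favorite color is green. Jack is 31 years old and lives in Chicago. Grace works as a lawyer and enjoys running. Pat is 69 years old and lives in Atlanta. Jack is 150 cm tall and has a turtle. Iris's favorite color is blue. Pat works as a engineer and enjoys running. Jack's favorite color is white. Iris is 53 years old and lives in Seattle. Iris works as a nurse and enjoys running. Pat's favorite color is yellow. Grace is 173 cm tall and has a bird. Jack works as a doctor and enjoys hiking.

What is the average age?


Sum=212, n=4, avg=53

53


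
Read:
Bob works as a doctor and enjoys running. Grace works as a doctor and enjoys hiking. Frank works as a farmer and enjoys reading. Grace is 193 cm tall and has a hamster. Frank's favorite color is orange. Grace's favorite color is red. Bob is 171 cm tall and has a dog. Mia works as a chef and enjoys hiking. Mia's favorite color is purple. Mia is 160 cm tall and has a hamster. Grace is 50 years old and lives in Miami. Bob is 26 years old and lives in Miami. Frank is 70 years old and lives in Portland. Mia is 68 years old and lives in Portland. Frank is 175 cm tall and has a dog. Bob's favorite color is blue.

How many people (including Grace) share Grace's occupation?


Grace is a doctor. Count = 2

2


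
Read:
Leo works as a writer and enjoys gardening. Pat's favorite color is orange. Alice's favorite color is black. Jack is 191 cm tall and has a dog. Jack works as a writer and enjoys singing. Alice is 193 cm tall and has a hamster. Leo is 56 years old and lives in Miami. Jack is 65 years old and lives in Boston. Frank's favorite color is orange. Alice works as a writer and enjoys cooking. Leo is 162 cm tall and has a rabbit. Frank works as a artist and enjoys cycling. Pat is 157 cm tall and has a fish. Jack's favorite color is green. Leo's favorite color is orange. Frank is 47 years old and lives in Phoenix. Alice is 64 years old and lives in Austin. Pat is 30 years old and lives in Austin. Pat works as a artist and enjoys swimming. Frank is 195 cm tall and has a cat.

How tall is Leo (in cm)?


Leo is 162 cm tall

162


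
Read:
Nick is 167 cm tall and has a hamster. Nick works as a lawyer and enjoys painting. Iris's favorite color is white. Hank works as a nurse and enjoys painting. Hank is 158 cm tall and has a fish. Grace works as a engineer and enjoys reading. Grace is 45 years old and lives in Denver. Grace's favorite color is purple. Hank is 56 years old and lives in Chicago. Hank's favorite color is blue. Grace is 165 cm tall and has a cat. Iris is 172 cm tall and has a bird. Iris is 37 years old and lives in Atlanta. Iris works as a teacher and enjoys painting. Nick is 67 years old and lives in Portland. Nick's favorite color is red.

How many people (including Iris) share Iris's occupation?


Iris is a teacher. Count = 1

1


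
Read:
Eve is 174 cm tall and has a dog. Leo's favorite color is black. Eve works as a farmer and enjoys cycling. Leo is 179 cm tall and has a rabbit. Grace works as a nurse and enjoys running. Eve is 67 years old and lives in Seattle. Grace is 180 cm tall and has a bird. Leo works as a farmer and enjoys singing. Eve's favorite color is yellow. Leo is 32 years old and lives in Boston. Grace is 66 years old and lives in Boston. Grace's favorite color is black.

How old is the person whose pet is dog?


Person with pet=dog is Eve, age 67

67


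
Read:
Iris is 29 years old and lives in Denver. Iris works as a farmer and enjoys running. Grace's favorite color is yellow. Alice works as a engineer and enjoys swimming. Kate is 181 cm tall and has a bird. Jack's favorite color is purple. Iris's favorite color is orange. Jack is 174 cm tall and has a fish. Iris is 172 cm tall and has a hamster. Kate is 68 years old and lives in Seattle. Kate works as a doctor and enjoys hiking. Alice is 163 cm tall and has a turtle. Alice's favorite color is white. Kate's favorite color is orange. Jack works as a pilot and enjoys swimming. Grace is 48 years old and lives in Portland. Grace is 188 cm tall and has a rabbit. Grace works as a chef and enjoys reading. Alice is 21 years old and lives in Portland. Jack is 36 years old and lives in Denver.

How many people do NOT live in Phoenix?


Not in Phoenix: 5

5


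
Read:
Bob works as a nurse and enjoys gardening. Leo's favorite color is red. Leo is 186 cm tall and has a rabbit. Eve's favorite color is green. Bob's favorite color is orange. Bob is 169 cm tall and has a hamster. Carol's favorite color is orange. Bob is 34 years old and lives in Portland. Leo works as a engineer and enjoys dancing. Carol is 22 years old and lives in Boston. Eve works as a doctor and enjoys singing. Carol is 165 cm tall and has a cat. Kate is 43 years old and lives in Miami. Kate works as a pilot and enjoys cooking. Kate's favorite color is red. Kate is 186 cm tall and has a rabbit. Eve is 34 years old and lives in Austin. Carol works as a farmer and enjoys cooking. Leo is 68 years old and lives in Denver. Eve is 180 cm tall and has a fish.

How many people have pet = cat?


Count: 1

1


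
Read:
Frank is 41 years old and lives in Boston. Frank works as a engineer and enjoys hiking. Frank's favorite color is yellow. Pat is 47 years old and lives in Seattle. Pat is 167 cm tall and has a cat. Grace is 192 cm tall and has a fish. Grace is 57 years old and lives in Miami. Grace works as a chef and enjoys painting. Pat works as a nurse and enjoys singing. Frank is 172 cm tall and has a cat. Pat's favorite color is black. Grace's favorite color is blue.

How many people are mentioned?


People: Grace, Pat, Frank. Count = 3

3


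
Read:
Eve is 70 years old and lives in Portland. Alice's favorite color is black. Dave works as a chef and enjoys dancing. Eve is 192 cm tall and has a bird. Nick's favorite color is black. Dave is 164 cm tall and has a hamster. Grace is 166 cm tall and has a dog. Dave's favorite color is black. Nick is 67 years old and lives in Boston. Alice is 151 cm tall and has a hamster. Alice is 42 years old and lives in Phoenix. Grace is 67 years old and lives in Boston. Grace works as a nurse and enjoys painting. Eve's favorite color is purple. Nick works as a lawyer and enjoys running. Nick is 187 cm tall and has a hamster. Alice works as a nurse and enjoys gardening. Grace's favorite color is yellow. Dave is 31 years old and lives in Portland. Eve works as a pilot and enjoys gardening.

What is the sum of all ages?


31+67+67+70+42 = 277

277


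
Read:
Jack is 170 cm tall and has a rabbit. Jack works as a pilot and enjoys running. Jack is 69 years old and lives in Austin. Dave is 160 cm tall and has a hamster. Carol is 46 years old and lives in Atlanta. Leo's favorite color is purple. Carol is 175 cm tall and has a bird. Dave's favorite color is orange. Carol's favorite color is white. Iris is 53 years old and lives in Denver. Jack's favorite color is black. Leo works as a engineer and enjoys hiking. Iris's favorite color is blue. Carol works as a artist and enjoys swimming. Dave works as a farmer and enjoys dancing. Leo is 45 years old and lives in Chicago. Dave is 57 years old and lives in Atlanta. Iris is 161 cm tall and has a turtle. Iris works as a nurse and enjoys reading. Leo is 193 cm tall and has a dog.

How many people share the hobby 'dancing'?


Count: 1

1


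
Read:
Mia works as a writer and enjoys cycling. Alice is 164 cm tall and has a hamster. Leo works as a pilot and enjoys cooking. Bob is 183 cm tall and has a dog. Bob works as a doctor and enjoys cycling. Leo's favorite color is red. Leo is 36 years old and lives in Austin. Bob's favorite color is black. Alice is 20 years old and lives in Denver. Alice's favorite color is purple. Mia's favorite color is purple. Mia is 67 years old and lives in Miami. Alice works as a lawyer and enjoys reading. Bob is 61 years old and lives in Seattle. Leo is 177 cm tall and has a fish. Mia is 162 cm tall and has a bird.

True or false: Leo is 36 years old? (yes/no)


Leo is actually 36. yes

yes


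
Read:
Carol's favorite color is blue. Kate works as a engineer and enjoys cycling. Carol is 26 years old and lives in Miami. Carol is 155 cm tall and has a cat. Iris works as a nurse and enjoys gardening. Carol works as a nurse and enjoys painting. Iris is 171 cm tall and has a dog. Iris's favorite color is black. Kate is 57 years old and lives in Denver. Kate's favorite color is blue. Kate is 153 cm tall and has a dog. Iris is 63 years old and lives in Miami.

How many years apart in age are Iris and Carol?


63 vs 26, diff = 37

37


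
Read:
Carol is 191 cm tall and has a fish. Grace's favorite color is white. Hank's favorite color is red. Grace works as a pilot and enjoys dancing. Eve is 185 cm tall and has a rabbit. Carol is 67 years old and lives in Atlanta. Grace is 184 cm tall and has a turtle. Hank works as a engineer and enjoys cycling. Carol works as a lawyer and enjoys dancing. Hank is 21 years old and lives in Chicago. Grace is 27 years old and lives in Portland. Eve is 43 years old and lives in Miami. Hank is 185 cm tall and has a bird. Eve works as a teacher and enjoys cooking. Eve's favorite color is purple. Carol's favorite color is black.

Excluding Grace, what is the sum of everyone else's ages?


Sum (excluding Grace): 131

131


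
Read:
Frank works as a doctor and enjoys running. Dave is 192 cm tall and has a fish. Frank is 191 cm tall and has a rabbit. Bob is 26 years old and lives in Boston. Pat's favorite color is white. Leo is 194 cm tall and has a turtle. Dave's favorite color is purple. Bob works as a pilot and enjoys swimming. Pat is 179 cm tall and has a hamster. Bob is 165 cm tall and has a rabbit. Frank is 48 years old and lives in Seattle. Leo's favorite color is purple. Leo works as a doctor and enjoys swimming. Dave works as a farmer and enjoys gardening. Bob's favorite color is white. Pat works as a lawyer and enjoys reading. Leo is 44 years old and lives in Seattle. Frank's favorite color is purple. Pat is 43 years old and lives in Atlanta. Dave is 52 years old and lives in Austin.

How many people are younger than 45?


Filter: 3

3


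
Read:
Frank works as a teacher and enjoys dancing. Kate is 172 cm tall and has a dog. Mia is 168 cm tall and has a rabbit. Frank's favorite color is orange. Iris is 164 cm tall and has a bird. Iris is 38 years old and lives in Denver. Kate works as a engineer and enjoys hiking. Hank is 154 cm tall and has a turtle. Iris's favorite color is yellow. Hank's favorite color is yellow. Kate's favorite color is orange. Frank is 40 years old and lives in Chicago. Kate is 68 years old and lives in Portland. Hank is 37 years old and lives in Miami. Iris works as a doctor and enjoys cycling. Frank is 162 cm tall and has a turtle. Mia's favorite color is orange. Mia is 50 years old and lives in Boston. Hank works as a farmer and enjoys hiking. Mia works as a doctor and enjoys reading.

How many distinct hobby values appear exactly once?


Unique hobby values: 3

3


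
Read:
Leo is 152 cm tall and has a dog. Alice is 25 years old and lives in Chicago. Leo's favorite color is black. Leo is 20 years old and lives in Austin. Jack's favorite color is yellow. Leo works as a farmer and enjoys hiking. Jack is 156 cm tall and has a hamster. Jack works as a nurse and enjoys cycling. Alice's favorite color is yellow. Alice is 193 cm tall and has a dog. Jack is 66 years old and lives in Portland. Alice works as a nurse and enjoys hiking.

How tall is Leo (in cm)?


Leo is 152 cm tall

152


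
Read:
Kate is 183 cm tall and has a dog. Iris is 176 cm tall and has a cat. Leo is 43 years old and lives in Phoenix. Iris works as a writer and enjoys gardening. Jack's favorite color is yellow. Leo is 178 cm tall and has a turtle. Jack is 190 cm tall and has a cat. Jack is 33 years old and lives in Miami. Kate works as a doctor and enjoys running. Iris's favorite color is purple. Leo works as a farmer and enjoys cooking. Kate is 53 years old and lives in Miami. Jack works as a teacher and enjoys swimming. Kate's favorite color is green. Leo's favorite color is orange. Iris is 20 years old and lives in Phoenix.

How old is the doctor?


The doctor is Kate, age 53

53


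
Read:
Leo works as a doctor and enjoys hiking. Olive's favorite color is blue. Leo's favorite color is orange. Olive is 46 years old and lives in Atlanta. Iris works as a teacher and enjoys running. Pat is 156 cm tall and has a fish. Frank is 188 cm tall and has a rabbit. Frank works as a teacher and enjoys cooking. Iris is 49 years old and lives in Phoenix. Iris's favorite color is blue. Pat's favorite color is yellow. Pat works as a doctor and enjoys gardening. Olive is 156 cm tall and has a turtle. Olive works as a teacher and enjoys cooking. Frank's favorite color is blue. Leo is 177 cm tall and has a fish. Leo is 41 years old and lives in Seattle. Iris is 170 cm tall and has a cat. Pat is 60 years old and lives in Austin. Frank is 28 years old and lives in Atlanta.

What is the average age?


Sum=224, n=5, avg=44.8

44.8


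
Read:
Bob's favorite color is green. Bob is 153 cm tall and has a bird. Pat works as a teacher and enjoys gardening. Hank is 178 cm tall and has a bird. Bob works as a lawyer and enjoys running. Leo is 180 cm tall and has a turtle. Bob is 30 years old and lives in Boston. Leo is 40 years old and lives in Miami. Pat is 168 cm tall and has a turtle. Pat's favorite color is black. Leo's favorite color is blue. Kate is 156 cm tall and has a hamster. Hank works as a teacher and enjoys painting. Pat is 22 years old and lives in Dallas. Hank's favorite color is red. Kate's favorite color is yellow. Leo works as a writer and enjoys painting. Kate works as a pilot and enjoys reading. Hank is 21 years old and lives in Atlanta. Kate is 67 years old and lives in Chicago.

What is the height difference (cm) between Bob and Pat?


|153 - 168| = 15

15


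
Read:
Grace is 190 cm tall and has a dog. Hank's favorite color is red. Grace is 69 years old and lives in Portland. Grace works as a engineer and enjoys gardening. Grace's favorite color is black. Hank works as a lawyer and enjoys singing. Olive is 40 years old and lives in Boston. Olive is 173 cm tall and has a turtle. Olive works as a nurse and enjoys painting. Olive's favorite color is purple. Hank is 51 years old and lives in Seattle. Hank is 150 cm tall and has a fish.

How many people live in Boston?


Count in Boston: 1

1
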